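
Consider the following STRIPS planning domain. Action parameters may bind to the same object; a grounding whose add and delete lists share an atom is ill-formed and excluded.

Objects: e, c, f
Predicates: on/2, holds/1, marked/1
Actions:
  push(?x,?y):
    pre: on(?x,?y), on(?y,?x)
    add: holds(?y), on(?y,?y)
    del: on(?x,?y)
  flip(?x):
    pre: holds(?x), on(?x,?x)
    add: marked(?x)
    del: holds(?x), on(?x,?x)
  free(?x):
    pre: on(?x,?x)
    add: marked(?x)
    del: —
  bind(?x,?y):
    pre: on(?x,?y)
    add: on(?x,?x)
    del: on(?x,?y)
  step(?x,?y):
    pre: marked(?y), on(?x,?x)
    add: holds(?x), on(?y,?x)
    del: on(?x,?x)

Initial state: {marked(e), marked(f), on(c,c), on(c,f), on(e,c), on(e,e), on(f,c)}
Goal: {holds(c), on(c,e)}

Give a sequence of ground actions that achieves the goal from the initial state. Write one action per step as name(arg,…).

1. push(f,c)  →  {holds(c), marked(e), marked(f), on(c,c), on(c,f), on(e,c), on(e,e)}
2. free(c)  →  {holds(c), marked(c), marked(e), marked(f), on(c,c), on(c,f), on(e,c), on(e,e)}
3. step(e,c)  →  {holds(c), holds(e), marked(c), marked(e), marked(f), on(c,c), on(c,e), on(c,f), on(e,c)}

push(f,c); free(c); step(e,c)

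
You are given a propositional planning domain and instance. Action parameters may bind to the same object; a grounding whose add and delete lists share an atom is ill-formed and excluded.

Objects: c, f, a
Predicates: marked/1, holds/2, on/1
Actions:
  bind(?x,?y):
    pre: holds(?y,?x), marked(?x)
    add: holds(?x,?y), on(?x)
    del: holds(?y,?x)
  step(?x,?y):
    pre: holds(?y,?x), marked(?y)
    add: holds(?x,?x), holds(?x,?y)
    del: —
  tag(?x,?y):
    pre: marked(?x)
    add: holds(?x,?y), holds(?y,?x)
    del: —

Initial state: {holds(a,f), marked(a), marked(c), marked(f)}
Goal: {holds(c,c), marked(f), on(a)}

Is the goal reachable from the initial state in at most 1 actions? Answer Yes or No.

No

1. bind(f,a)  →  {holds(f,a), marked(a), marked(c), marked(f), on(f)}
2. bind(a,f)  →  {holds(a,f), marked(a), marked(c), marked(f), on(a), on(f)}
3. tag(c,c)  →  {holds(a,f), holds(c,c), marked(a), marked(c), marked(f), on(a), on(f)}
optimal plan length = 3; 3 > 1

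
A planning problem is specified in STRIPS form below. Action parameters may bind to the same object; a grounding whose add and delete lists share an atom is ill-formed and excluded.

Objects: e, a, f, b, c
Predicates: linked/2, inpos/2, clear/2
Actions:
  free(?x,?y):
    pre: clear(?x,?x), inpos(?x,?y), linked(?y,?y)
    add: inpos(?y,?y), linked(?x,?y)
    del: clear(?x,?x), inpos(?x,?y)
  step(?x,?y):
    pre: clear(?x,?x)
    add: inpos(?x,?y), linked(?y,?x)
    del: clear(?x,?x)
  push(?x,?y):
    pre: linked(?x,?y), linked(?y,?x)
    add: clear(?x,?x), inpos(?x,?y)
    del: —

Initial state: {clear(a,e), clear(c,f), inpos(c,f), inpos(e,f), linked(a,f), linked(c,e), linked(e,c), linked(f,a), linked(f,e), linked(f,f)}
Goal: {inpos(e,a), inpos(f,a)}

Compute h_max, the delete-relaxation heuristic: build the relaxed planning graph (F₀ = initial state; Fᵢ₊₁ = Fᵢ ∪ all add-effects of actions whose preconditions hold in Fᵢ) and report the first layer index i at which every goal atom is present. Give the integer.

F0 = init (10 atoms)
F1 = F0 ∪ {clear(a,a), clear(c,c), clear(e,e), clear(f,f), inpos(a,f), inpos(c,e), inpos(e,c), inpos(f,a), inpos(f,f)}  (19 atoms)
F2 = F1 ∪ {inpos(a,a), inpos(a,b), inpos(a,c), inpos(a,e), inpos(c,a), inpos(c,b), inpos(c,c), inpos(e,a), inpos(e,b), inpos(e,e), inpos(f,b), inpos(f,c), inpos(f,e), linked(a,a), linked(a,c), linked(a,e), linked(b,a), linked(b,c), linked(b,e), linked(b,f), linked(c,a), linked(c,c), linked(c,f), linked(e,a), linked(e,e), linked(e,f), linked(f,c)}  (46 atoms)
goal ⊆ F2  ⇒  h_max = 2

2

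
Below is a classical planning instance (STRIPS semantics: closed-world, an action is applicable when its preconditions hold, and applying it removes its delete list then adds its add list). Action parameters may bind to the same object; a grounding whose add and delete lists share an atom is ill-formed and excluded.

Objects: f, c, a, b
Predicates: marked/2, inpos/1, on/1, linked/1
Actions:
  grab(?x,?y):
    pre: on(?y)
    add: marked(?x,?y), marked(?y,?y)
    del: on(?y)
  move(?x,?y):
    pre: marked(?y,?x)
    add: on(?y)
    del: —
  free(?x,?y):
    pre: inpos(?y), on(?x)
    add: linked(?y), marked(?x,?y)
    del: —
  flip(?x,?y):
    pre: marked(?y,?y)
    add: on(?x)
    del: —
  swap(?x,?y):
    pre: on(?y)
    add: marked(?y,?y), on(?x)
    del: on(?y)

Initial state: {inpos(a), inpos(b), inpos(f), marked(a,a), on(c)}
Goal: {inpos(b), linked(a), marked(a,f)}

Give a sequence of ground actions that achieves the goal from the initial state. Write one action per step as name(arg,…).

1. move(a,a)  →  {inpos(a), inpos(b), inpos(f), marked(a,a), on(a), on(c)}
2. free(c,a)  →  {inpos(a), inpos(b), inpos(f), linked(a), marked(a,a), marked(c,a), on(a), on(c)}
3. free(a,f)  →  {inpos(a), inpos(b), inpos(f), linked(a), linked(f), marked(a,a), marked(a,f), marked(c,a), on(a), on(c)}

move(a,a); free(c,a); free(a,f)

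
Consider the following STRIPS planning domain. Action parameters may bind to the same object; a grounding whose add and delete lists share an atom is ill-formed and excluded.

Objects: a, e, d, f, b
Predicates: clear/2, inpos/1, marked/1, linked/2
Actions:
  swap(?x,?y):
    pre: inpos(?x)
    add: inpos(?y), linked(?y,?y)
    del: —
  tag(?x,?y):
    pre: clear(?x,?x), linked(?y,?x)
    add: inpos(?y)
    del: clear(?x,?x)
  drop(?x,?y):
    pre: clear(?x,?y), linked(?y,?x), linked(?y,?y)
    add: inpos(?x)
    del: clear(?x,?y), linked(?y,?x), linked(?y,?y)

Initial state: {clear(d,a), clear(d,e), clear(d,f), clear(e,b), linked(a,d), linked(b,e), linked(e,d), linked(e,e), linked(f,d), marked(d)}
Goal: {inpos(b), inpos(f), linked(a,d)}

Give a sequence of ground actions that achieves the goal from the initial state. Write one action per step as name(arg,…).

1. drop(d,e)  →  {clear(d,a), clear(d,f), clear(e,b), inpos(d), linked(a,d), linked(b,e), linked(f,d), marked(d)}
2. swap(d,f)  →  {clear(d,a), clear(d,f), clear(e,b), inpos(d), inpos(f), linked(a,d), linked(b,e), linked(f,d), linked(f,f), marked(d)}
3. swap(d,b)  →  {clear(d,a), clear(d,f), clear(e,b), inpos(b), inpos(d), inpos(f), linked(a,d), linked(b,b), linked(b,e), linked(f,d), linked(f,f), marked(d)}

drop(d,e); swap(d,f); swap(d,b)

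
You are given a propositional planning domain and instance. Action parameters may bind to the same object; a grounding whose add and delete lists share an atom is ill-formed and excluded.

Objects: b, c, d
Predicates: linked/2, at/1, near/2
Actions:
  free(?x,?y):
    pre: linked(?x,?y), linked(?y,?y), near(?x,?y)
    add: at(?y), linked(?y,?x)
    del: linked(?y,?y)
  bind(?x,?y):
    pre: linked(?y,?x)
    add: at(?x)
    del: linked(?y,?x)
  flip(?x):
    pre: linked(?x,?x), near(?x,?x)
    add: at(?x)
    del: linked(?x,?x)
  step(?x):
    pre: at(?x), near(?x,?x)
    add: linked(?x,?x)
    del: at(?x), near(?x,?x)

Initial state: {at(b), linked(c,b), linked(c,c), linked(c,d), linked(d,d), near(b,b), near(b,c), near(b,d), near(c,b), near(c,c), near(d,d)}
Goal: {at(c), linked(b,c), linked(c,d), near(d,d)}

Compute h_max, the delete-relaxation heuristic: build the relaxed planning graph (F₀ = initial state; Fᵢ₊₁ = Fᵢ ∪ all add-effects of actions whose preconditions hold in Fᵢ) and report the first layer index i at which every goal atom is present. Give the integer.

F0 = init (11 atoms)
F1 = F0 ∪ {at(c), at(d), linked(b,b)}  (14 atoms)
F2 = F1 ∪ {linked(b,c)}  (15 atoms)
goal ⊆ F2  ⇒  h_max = 2

2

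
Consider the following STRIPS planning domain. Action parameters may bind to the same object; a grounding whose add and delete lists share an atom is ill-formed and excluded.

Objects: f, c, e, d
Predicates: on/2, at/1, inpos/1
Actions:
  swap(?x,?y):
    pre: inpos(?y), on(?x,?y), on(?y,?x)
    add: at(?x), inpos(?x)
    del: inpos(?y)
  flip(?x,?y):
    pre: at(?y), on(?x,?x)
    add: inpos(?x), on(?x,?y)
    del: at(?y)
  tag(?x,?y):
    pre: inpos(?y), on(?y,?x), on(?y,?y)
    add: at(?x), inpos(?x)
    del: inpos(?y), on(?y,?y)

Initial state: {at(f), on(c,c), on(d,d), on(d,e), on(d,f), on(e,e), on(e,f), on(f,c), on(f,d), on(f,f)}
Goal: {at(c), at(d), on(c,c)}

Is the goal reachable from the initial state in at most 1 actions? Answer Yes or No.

No

1. flip(f,f)  →  {inpos(f), on(c,c), on(d,d), on(d,e), on(d,f), on(e,e), on(e,f), on(f,c), on(f,d), on(f,f)}
2. swap(d,f)  →  {at(d), inpos(d), on(c,c), on(d,d), on(d,e), on(d,f), on(e,e), on(e,f), on(f,c), on(f,d), on(f,f)}
3. swap(f,d)  →  {at(d), at(f), inpos(f), on(c,c), on(d,d), on(d,e), on(d,f), on(e,e), on(e,f), on(f,c), on(f,d), on(f,f)}
4. tag(c,f)  →  {at(c), at(d), at(f), inpos(c), on(c,c), on(d,d), on(d,e), on(d,f), on(e,e), on(e,f), on(f,c), on(f,d)}
optimal plan length = 4; 4 > 1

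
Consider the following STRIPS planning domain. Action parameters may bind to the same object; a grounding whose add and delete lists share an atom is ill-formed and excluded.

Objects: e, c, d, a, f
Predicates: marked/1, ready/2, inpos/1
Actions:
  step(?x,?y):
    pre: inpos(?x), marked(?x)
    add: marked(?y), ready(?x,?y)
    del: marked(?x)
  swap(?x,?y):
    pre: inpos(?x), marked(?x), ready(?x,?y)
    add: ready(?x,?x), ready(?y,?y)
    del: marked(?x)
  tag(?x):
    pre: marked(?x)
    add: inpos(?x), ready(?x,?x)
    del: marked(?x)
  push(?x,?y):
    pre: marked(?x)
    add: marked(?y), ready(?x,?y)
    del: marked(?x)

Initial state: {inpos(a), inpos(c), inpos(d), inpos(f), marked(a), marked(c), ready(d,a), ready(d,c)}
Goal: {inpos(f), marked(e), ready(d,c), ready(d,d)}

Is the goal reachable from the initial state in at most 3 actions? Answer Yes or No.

Yes

1. step(c,e)  →  {inpos(a), inpos(c), inpos(d), inpos(f), marked(a), marked(e), ready(c,e), ready(d,a), ready(d,c)}
2. step(a,d)  →  {inpos(a), inpos(c), inpos(d), inpos(f), marked(d), marked(e), ready(a,d), ready(c,e), ready(d,a), ready(d,c)}
3. swap(d,c)  →  {inpos(a), inpos(c), inpos(d), inpos(f), marked(e), ready(a,d), ready(c,c), ready(c,e), ready(d,a), ready(d,c), ready(d,d)}
optimal plan length = 3; 3 ≤ 3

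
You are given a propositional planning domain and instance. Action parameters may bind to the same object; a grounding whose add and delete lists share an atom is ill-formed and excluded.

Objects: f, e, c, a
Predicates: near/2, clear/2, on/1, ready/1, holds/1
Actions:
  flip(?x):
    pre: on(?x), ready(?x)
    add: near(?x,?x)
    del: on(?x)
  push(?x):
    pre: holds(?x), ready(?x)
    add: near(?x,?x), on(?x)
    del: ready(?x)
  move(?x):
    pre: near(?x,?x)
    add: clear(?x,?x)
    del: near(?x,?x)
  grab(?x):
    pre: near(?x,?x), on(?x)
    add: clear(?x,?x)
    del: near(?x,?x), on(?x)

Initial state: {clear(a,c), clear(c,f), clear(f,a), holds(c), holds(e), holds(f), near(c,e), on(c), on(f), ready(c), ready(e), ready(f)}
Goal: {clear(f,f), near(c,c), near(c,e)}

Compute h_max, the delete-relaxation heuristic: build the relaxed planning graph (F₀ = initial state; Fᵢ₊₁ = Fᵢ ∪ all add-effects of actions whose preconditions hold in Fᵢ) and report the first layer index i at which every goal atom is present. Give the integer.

F0 = init (12 atoms)
F1 = F0 ∪ {near(c,c), near(e,e), near(f,f), on(e)}  (16 atoms)
F2 = F1 ∪ {clear(c,c), clear(e,e), clear(f,f)}  (19 atoms)
goal ⊆ F2  ⇒  h_max = 2

2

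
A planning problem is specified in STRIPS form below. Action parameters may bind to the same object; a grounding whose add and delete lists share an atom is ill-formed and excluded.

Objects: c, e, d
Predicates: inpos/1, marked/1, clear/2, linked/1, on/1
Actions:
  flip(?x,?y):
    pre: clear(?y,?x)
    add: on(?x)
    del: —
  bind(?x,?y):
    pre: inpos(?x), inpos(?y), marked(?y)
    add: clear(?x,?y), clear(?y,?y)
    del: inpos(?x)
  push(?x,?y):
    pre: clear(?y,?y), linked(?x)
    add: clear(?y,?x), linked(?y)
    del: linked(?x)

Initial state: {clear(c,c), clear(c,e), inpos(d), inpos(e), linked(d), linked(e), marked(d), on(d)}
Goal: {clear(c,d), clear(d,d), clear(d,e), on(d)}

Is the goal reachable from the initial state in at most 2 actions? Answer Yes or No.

No

1. bind(e,d)  →  {clear(c,c), clear(c,e), clear(d,d), clear(e,d), inpos(d), linked(d), linked(e), marked(d), on(d)}
2. push(e,d)  →  {clear(c,c), clear(c,e), clear(d,d), clear(d,e), clear(e,d), inpos(d), linked(d), marked(d), on(d)}
3. push(d,c)  →  {clear(c,c), clear(c,d), clear(c,e), clear(d,d), clear(d,e), clear(e,d), inpos(d), linked(c), marked(d), on(d)}
optimal plan length = 3; 3 > 2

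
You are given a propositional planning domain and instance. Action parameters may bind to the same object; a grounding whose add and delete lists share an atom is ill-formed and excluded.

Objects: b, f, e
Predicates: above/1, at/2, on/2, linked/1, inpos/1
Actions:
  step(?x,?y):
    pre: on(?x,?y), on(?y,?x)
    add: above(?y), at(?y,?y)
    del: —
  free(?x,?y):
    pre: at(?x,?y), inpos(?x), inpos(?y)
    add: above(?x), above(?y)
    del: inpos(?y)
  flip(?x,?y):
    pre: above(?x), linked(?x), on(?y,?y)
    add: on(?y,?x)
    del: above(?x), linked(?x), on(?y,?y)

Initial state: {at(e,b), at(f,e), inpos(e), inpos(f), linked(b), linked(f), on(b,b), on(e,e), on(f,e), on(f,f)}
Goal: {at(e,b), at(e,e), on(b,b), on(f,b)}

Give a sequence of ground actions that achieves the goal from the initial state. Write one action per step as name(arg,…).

1. step(b,b)  →  {above(b), at(b,b), at(e,b), at(f,e), inpos(e), inpos(f), linked(b), linked(f), on(b,b), on(e,e), on(f,e), on(f,f)}
2. step(e,e)  →  {above(b), above(e), at(b,b), at(e,b), at(e,e), at(f,e), inpos(e), inpos(f), linked(b), linked(f), on(b,b), on(e,e), on(f,e), on(f,f)}
3. flip(b,f)  →  {above(e), at(b,b), at(e,b), at(e,e), at(f,e), inpos(e), inpos(f), linked(f), on(b,b), on(e,e), on(f,b), on(f,e)}

step(b,b); step(e,e); flip(b,f)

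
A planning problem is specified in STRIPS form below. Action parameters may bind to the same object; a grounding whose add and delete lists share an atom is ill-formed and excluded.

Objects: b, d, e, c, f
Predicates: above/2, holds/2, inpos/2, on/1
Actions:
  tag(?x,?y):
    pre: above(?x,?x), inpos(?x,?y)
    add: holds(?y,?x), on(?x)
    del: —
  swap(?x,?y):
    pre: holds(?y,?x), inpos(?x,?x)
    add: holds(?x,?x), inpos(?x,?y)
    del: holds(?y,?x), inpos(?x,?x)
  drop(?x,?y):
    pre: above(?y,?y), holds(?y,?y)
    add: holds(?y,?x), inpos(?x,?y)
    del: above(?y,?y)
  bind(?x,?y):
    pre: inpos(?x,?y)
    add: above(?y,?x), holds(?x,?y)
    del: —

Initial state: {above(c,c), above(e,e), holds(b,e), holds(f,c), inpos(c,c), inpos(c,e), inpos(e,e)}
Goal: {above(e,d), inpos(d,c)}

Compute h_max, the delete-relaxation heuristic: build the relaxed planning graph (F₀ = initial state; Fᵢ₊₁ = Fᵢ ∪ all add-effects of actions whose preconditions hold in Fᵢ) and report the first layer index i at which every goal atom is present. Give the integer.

F0 = init (7 atoms)
F1 = F0 ∪ {above(e,c), holds(c,c), holds(c,e), holds(e,c), holds(e,e), inpos(c,f), inpos(e,b), on(c), on(e)}  (16 atoms)
F2 = F1 ∪ {above(b,e), above(f,c), holds(c,b), holds(c,d), holds(c,f), holds(e,b), holds(e,d), holds(e,f), inpos(b,c), inpos(b,e), inpos(d,c), inpos(d,e), inpos(e,c), inpos(f,c), inpos(f,e)}  (31 atoms)
F3 = F2 ∪ {above(c,b), above(c,d), above(c,e), above(c,f), above(e,b), above(e,d), above(e,f), holds(b,c), holds(d,c), holds(d,e), holds(f,e)}  (42 atoms)
goal ⊆ F3  ⇒  h_max = 3

3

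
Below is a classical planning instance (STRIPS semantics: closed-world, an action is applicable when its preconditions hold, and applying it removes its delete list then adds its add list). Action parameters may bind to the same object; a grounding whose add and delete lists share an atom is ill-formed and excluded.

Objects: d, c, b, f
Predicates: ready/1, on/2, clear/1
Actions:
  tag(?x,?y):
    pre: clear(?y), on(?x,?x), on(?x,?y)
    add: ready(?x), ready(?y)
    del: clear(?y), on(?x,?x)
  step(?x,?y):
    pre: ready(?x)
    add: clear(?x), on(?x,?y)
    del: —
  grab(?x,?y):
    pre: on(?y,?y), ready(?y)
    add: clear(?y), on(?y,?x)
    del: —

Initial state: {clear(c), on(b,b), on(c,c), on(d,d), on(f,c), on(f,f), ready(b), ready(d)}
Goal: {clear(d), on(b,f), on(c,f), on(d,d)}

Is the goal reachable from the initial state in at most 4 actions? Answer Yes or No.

Yes

1. tag(c,c)  →  {on(b,b), on(d,d), on(f,c), on(f,f), ready(b), ready(c), ready(d)}
2. step(d,d)  →  {clear(d), on(b,b), on(d,d), on(f,c), on(f,f), ready(b), ready(c), ready(d)}
3. step(c,f)  →  {clear(c), clear(d), on(b,b), on(c,f), on(d,d), on(f,c), on(f,f), ready(b), ready(c), ready(d)}
4. step(b,f)  →  {clear(b), clear(c), clear(d), on(b,b), on(b,f), on(c,f), on(d,d), on(f,c), on(f,f), ready(b), ready(c), ready(d)}
optimal plan length = 4; 4 ≤ 4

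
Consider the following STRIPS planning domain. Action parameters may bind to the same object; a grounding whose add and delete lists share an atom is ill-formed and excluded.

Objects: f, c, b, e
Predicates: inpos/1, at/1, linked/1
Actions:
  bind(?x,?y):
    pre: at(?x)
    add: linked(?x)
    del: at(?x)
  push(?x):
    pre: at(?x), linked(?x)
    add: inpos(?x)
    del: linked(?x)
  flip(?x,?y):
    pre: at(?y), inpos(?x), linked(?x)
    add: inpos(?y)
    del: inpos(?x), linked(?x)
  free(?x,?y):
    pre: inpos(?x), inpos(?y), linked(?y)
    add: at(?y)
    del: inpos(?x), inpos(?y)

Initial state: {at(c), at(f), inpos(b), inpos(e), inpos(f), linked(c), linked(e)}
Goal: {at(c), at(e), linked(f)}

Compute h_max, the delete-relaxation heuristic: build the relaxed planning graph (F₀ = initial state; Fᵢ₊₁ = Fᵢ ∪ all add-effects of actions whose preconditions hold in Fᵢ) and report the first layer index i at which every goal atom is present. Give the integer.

F0 = init (7 atoms)
F1 = F0 ∪ {at(e), inpos(c), linked(f)}  (10 atoms)
goal ⊆ F1  ⇒  h_max = 1

1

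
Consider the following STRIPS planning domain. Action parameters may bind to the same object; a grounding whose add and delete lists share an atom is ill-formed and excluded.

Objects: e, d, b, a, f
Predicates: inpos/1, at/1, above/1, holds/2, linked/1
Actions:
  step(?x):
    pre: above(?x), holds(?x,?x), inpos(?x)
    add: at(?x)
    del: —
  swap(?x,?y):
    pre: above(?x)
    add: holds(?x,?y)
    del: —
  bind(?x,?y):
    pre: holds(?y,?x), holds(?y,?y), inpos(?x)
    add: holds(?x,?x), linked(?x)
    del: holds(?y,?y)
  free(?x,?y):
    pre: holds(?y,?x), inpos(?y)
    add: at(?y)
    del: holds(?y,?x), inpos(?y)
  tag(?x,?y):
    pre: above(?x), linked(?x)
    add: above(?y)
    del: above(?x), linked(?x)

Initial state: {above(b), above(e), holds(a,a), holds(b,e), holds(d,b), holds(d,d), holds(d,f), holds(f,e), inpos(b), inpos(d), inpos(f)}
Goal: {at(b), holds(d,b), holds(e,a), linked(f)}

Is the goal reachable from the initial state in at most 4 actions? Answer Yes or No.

Yes

1. swap(e,a)  →  {above(b), above(e), holds(a,a), holds(b,e), holds(d,b), holds(d,d), holds(d,f), holds(e,a), holds(f,e), inpos(b), inpos(d), inpos(f)}
2. bind(f,d)  →  {above(b), above(e), holds(a,a), holds(b,e), holds(d,b), holds(d,f), holds(e,a), holds(f,e), holds(f,f), inpos(b), inpos(d), inpos(f), linked(f)}
3. free(e,b)  →  {above(b), above(e), at(b), holds(a,a), holds(d,b), holds(d,f), holds(e,a), holds(f,e), holds(f,f), inpos(d), inpos(f), linked(f)}
optimal plan length = 3; 3 ≤ 4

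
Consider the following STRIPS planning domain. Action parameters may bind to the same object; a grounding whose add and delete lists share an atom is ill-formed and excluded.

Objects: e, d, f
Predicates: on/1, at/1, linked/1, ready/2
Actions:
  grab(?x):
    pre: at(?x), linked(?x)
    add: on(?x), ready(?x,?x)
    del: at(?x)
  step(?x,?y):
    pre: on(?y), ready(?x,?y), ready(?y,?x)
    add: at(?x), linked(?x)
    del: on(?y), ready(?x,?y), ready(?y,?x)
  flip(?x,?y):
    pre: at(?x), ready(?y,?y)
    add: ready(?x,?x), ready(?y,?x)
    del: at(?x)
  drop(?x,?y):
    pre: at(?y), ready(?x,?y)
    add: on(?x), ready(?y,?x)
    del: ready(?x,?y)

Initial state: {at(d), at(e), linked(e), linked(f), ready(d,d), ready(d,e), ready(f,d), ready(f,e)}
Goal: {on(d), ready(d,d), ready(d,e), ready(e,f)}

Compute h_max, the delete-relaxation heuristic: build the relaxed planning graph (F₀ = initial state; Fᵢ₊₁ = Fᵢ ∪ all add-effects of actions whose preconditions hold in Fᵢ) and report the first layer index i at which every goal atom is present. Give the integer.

F0 = init (8 atoms)
F1 = F0 ∪ {on(d), on(e), on(f), ready(d,f), ready(e,d), ready(e,e), ready(e,f)}  (15 atoms)
goal ⊆ F1  ⇒  h_max = 1

1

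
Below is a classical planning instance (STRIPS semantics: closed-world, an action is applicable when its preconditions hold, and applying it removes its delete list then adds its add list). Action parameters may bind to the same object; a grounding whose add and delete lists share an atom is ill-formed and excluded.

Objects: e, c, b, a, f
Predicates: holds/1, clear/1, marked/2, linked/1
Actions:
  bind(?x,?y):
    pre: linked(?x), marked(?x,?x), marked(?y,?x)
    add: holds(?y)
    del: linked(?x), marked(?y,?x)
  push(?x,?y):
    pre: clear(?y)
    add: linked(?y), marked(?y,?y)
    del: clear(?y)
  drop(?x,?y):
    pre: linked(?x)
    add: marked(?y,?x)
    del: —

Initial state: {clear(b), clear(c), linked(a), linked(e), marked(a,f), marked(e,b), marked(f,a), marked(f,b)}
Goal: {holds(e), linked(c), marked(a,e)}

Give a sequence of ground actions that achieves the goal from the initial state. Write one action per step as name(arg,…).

1. push(e,c)  →  {clear(b), linked(a), linked(c), linked(e), marked(a,f), marked(c,c), marked(e,b), marked(f,a), marked(f,b)}
2. push(e,b)  →  {linked(a), linked(b), linked(c), linked(e), marked(a,f), marked(b,b), marked(c,c), marked(e,b), marked(f,a), marked(f,b)}
3. bind(b,e)  →  {holds(e), linked(a), linked(c), linked(e), marked(a,f), marked(b,b), marked(c,c), marked(f,a), marked(f,b)}
4. drop(e,a)  →  {holds(e), linked(a), linked(c), linked(e), marked(a,e), marked(a,f), marked(b,b), marked(c,c), marked(f,a), marked(f,b)}

push(e,c); push(e,b); bind(b,e); drop(e,a)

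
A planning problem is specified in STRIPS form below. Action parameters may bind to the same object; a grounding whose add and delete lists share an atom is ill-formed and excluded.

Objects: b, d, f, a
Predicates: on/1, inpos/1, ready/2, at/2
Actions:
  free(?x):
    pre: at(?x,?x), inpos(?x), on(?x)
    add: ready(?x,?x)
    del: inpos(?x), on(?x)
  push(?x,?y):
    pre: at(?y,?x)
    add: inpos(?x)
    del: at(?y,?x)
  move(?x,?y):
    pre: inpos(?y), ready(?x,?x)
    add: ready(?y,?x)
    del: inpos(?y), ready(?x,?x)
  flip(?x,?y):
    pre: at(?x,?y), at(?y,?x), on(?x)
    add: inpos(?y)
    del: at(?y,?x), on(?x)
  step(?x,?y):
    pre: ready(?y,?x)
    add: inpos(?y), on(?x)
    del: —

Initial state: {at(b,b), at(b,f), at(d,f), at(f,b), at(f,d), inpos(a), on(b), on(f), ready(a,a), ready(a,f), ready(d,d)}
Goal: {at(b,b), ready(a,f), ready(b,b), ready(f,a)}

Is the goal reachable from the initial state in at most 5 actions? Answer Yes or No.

Yes

1. push(b,f)  →  {at(b,b), at(b,f), at(d,f), at(f,d), inpos(a), inpos(b), on(b), on(f), ready(a,a), ready(a,f), ready(d,d)}
2. free(b)  →  {at(b,b), at(b,f), at(d,f), at(f,d), inpos(a), on(f), ready(a,a), ready(a,f), ready(b,b), ready(d,d)}
3. push(f,b)  →  {at(b,b), at(d,f), at(f,d), inpos(a), inpos(f), on(f), ready(a,a), ready(a,f), ready(b,b), ready(d,d)}
4. move(a,f)  →  {at(b,b), at(d,f), at(f,d), inpos(a), on(f), ready(a,f), ready(b,b), ready(d,d), ready(f,a)}
optimal plan length = 4; 4 ≤ 5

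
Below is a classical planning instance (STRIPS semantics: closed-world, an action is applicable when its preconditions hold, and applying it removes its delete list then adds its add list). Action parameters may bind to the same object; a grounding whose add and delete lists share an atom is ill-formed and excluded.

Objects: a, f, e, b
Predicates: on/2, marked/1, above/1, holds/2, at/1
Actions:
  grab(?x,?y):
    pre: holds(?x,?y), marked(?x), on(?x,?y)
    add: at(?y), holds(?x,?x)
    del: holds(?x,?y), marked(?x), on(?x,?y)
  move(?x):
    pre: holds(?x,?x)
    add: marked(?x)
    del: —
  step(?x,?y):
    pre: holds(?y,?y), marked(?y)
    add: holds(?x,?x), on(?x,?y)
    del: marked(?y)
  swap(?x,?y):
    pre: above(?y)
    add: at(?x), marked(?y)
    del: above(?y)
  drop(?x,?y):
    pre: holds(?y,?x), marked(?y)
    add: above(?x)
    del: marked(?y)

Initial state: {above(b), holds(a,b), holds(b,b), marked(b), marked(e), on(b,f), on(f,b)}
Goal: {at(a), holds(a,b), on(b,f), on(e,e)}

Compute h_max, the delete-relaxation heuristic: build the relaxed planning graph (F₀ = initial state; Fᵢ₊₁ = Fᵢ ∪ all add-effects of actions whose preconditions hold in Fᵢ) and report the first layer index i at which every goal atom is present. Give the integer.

F0 = init (7 atoms)
F1 = F0 ∪ {at(a), at(b), at(e), at(f), holds(a,a), holds(e,e), holds(f,f), on(a,b), on(b,b), on(e,b)}  (17 atoms)
F2 = F1 ∪ {above(e), marked(a), marked(f), on(a,e), on(b,e), on(e,e), on(f,e)}  (24 atoms)
goal ⊆ F2  ⇒  h_max = 2

2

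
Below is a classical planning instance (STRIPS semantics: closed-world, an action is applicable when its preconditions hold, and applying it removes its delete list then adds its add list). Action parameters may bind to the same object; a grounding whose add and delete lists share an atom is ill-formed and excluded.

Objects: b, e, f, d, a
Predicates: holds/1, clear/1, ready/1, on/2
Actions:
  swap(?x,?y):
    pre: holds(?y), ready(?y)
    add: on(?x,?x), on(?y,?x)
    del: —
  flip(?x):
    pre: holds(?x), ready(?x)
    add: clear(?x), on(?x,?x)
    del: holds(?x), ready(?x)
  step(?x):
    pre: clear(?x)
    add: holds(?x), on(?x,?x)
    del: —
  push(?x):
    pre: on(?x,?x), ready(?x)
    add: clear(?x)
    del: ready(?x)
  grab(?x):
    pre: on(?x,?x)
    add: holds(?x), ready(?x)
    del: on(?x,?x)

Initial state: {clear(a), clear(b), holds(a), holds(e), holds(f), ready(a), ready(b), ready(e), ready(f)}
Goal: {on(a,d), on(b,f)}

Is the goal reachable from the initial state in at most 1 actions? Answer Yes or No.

No

1. swap(d,a)  →  {clear(a), clear(b), holds(a), holds(e), holds(f), on(a,d), on(d,d), ready(a), ready(b), ready(e), ready(f)}
2. step(b)  →  {clear(a), clear(b), holds(a), holds(b), holds(e), holds(f), on(a,d), on(b,b), on(d,d), ready(a), ready(b), ready(e), ready(f)}
3. swap(f,b)  →  {clear(a), clear(b), holds(a), holds(b), holds(e), holds(f), on(a,d), on(b,b), on(b,f), on(d,d), on(f,f), ready(a), ready(b), ready(e), ready(f)}
optimal plan length = 3; 3 > 1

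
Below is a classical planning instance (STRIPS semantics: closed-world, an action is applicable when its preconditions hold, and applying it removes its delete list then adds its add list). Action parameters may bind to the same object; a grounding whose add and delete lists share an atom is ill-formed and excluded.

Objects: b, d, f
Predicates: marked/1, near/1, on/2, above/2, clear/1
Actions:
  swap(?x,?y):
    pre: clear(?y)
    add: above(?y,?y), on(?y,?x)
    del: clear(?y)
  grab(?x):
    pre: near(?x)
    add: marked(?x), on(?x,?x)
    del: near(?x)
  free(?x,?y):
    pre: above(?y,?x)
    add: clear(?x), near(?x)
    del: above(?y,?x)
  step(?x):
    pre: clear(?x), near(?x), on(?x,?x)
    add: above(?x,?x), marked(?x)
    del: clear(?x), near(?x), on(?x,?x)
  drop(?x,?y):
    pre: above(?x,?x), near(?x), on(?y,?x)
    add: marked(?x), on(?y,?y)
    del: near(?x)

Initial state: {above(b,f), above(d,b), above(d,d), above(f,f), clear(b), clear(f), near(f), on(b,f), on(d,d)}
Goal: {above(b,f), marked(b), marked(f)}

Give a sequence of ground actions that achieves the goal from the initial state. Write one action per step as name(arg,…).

grab(f); free(b,d); grab(b)

1. grab(f)  →  {above(b,f), above(d,b), above(d,d), above(f,f), clear(b), clear(f), marked(f), on(b,f), on(d,d), on(f,f)}
2. free(b,d)  →  {above(b,f), above(d,d), above(f,f), clear(b), clear(f), marked(f), near(b), on(b,f), on(d,d), on(f,f)}
3. grab(b)  →  {above(b,f), above(d,d), above(f,f), clear(b), clear(f), marked(b), marked(f), on(b,b), on(b,f), on(d,d), on(f,f)}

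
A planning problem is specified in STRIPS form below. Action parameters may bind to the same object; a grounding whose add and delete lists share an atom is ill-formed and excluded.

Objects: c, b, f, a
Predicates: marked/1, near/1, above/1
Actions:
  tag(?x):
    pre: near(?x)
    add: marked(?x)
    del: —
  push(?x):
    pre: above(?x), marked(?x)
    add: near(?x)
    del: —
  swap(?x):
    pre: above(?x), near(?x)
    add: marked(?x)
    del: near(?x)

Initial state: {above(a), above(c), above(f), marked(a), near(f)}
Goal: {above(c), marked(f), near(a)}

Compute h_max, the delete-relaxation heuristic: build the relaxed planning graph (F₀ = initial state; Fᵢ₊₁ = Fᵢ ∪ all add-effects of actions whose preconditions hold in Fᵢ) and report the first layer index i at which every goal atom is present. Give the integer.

1

F0 = init (5 atoms)
F1 = F0 ∪ {marked(f), near(a)}  (7 atoms)
goal ⊆ F1  ⇒  h_max = 1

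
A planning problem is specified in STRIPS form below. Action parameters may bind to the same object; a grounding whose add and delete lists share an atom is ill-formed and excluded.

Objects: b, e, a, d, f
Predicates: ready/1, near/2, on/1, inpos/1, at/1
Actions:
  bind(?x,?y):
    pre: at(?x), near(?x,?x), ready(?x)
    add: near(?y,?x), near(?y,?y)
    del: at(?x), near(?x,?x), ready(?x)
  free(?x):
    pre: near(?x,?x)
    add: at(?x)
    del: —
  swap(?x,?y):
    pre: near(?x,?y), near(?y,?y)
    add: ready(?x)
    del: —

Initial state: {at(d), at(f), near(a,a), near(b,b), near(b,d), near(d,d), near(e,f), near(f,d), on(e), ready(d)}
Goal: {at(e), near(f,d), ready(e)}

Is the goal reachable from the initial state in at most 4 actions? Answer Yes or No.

1. bind(d,e)  →  {at(f), near(a,a), near(b,b), near(b,d), near(e,d), near(e,e), near(e,f), near(f,d), on(e)}
2. free(e)  →  {at(e), at(f), near(a,a), near(b,b), near(b,d), near(e,d), near(e,e), near(e,f), near(f,d), on(e)}
3. swap(e,e)  →  {at(e), at(f), near(a,a), near(b,b), near(b,d), near(e,d), near(e,e), near(e,f), near(f,d), on(e), ready(e)}
optimal plan length = 3; 3 ≤ 4

Yes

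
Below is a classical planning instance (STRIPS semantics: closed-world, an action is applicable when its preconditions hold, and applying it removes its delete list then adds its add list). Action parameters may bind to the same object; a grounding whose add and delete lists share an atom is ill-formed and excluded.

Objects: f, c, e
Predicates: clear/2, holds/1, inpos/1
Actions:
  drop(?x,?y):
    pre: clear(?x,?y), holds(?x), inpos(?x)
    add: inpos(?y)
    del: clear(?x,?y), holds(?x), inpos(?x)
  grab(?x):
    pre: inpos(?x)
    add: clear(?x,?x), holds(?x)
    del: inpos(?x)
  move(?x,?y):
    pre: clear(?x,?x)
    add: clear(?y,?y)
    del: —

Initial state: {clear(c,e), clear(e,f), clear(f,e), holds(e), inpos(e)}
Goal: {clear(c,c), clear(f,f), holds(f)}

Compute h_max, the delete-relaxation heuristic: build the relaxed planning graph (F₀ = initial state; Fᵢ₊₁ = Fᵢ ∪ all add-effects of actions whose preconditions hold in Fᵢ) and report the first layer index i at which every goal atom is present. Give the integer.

F0 = init (5 atoms)
F1 = F0 ∪ {clear(e,e), inpos(f)}  (7 atoms)
F2 = F1 ∪ {clear(c,c), clear(f,f), holds(f)}  (10 atoms)
goal ⊆ F2  ⇒  h_max = 2

2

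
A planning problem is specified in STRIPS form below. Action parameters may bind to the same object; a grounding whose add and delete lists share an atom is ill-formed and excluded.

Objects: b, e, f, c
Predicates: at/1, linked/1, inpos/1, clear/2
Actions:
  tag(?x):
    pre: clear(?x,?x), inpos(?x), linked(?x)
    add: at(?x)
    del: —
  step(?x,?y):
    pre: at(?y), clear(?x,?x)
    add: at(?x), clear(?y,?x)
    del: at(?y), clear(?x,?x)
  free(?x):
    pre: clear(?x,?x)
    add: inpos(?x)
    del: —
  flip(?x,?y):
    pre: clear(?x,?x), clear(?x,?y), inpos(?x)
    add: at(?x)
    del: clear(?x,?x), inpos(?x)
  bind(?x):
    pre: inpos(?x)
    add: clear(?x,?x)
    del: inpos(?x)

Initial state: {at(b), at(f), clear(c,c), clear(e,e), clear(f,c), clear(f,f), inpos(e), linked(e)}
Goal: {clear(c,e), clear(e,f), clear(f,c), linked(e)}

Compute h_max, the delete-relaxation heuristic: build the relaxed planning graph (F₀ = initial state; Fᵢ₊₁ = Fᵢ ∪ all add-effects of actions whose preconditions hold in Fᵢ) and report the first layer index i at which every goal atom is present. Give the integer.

2

F0 = init (8 atoms)
F1 = F0 ∪ {at(c), at(e), clear(b,c), clear(b,e), clear(b,f), clear(f,e), inpos(c), inpos(f)}  (16 atoms)
F2 = F1 ∪ {clear(c,e), clear(c,f), clear(e,c), clear(e,f)}  (20 atoms)
goal ⊆ F2  ⇒  h_max = 2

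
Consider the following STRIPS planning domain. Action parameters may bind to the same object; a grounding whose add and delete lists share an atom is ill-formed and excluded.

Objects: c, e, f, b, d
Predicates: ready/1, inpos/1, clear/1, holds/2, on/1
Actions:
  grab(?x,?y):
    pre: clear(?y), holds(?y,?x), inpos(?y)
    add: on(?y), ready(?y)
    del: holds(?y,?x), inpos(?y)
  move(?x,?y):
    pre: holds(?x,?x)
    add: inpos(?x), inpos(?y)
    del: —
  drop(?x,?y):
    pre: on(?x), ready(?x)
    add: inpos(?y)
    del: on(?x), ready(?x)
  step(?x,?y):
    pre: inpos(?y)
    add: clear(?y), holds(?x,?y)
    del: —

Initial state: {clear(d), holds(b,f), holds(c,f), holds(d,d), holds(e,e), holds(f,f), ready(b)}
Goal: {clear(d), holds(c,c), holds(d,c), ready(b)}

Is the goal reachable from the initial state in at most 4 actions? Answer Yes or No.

1. move(e,c)  →  {clear(d), holds(b,f), holds(c,f), holds(d,d), holds(e,e), holds(f,f), inpos(c), inpos(e), ready(b)}
2. step(c,c)  →  {clear(c), clear(d), holds(b,f), holds(c,c), holds(c,f), holds(d,d), holds(e,e), holds(f,f), inpos(c), inpos(e), ready(b)}
3. step(d,c)  →  {clear(c), clear(d), holds(b,f), holds(c,c), holds(c,f), holds(d,c), holds(d,d), holds(e,e), holds(f,f), inpos(c), inpos(e), ready(b)}
optimal plan length = 3; 3 ≤ 4

Yes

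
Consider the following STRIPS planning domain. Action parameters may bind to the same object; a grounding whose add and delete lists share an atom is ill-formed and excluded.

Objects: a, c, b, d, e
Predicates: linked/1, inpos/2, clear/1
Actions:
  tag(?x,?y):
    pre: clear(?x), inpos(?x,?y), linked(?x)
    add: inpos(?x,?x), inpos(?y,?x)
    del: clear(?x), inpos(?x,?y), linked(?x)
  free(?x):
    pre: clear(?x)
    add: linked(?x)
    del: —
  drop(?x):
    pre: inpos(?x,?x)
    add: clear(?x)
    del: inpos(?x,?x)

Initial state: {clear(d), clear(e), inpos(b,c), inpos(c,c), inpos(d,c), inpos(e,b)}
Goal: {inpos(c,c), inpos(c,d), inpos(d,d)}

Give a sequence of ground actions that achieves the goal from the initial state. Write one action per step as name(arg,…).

free(d); tag(d,c)

1. free(d)  →  {clear(d), clear(e), inpos(b,c), inpos(c,c), inpos(d,c), inpos(e,b), linked(d)}
2. tag(d,c)  →  {clear(e), inpos(b,c), inpos(c,c), inpos(c,d), inpos(d,d), inpos(e,b)}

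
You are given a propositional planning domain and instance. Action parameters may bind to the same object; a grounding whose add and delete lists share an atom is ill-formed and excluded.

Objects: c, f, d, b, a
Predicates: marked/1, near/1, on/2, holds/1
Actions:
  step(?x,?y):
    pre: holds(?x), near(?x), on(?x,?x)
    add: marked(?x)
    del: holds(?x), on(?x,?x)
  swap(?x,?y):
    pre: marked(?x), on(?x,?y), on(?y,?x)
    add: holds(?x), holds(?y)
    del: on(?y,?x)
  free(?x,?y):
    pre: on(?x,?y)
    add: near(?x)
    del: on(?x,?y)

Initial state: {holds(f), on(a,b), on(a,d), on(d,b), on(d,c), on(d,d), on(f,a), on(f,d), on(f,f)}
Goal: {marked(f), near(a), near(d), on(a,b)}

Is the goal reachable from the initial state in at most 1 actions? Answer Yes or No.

No

1. free(f,d)  →  {holds(f), near(f), on(a,b), on(a,d), on(d,b), on(d,c), on(d,d), on(f,a), on(f,f)}
2. step(f,c)  →  {marked(f), near(f), on(a,b), on(a,d), on(d,b), on(d,c), on(d,d), on(f,a)}
3. free(d,c)  →  {marked(f), near(d), near(f), on(a,b), on(a,d), on(d,b), on(d,d), on(f,a)}
4. free(a,d)  →  {marked(f), near(a), near(d), near(f), on(a,b), on(d,b), on(d,d), on(f,a)}
optimal plan length = 4; 4 > 1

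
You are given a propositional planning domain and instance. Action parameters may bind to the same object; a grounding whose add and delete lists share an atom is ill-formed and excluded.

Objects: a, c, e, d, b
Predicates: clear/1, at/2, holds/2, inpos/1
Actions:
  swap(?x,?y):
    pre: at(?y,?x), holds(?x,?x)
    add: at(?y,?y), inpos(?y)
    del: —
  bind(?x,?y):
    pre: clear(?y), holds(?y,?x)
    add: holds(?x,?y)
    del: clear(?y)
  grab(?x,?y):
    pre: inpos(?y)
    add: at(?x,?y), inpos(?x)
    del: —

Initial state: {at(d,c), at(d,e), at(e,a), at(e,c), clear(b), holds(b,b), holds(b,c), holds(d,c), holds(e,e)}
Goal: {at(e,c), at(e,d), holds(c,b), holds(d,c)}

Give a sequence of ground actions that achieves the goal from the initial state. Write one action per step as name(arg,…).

1. swap(e,d)  →  {at(d,c), at(d,d), at(d,e), at(e,a), at(e,c), clear(b), holds(b,b), holds(b,c), holds(d,c), holds(e,e), inpos(d)}
2. bind(c,b)  →  {at(d,c), at(d,d), at(d,e), at(e,a), at(e,c), holds(b,b), holds(b,c), holds(c,b), holds(d,c), holds(e,e), inpos(d)}
3. grab(e,d)  →  {at(d,c), at(d,d), at(d,e), at(e,a), at(e,c), at(e,d), holds(b,b), holds(b,c), holds(c,b), holds(d,c), holds(e,e), inpos(d), inpos(e)}

swap(e,d); bind(c,b); grab(e,d)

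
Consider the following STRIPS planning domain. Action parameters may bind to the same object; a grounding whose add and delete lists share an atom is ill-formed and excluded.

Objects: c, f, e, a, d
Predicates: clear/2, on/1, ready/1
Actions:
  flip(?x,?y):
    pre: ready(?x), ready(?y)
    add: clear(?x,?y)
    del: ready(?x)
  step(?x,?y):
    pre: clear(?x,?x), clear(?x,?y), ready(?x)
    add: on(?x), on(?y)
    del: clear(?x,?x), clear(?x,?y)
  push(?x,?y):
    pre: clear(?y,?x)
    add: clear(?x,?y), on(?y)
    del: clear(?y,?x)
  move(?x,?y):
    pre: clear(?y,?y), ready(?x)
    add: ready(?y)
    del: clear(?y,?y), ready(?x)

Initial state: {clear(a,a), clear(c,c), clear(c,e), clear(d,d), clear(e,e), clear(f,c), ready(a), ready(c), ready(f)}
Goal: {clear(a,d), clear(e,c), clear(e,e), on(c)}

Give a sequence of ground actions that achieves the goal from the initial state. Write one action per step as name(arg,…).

push(e,c); move(c,d); flip(a,d)

1. push(e,c)  →  {clear(a,a), clear(c,c), clear(d,d), clear(e,c), clear(e,e), clear(f,c), on(c), ready(a), ready(c), ready(f)}
2. move(c,d)  →  {clear(a,a), clear(c,c), clear(e,c), clear(e,e), clear(f,c), on(c), ready(a), ready(d), ready(f)}
3. flip(a,d)  →  {clear(a,a), clear(a,d), clear(c,c), clear(e,c), clear(e,e), clear(f,c), on(c), ready(d), ready(f)}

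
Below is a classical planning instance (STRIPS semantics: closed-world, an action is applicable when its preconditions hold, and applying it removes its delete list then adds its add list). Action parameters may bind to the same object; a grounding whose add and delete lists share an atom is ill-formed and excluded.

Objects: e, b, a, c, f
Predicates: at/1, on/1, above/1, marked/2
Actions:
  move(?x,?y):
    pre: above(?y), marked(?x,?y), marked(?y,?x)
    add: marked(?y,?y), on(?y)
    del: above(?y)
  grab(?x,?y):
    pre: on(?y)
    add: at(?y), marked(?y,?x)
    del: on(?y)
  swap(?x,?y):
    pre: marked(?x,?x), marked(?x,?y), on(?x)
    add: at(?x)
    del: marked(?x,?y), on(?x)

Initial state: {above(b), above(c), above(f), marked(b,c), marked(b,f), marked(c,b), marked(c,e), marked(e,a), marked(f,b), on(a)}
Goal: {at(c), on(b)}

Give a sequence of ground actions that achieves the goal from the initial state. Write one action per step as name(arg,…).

1. move(b,c)  →  {above(b), above(f), marked(b,c), marked(b,f), marked(c,b), marked(c,c), marked(c,e), marked(e,a), marked(f,b), on(a), on(c)}
2. move(c,b)  →  {above(f), marked(b,b), marked(b,c), marked(b,f), marked(c,b), marked(c,c), marked(c,e), marked(e,a), marked(f,b), on(a), on(b), on(c)}
3. grab(e,c)  →  {above(f), at(c), marked(b,b), marked(b,c), marked(b,f), marked(c,b), marked(c,c), marked(c,e), marked(e,a), marked(f,b), on(a), on(b)}

move(b,c); move(c,b); grab(e,c)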